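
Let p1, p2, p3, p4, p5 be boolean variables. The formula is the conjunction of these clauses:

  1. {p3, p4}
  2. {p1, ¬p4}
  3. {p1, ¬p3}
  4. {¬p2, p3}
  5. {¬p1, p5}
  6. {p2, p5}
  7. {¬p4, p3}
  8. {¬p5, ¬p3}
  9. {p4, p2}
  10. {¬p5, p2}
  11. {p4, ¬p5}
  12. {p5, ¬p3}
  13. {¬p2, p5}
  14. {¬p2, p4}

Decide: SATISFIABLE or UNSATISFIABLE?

UNSATISFIABLE

p5 = True:
  propagation gives p3=False, p4=True; an empty clause results — contradiction.
p5 = False:
  propagation gives p1=False, p4=False, p3=True; an empty clause results — contradiction.
Every branch closes, so no satisfying assignment exists.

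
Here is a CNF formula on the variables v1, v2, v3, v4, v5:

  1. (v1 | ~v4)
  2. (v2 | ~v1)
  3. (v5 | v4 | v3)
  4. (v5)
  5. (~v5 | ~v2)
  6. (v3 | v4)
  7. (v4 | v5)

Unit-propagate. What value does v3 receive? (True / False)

True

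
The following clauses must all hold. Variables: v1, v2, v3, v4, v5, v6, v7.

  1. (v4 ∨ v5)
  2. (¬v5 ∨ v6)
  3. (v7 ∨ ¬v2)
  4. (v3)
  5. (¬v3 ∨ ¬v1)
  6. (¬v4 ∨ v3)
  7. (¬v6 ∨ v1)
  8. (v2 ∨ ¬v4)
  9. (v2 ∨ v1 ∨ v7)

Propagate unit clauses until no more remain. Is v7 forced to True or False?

True

Unit clause (v3) sets v3 = True.
In (¬v1 ∨ ¬v3), ¬v3 is now false; ¬v1 must hold, so v1 = False.
(¬v6 ∨ v1) with v1 = False leaves only ¬v6, so v6 = False.
(¬v5 ∨ v6) with v6 = False leaves only ¬v5, so v5 = False.
(v4 ∨ v5): since v5 = False, the clause reduces to (v4). v4 = True.
From (¬v4 ∨ v2) and v4 = True: v2 = True.
In (¬v2 ∨ v7), ¬v2 is now false; v7 must hold, so v7 = True.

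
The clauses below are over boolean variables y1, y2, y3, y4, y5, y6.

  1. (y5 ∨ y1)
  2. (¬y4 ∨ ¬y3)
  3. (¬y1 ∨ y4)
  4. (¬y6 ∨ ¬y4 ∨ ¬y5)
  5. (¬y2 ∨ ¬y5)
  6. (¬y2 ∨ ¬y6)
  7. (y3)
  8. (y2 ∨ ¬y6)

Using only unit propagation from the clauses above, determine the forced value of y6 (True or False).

False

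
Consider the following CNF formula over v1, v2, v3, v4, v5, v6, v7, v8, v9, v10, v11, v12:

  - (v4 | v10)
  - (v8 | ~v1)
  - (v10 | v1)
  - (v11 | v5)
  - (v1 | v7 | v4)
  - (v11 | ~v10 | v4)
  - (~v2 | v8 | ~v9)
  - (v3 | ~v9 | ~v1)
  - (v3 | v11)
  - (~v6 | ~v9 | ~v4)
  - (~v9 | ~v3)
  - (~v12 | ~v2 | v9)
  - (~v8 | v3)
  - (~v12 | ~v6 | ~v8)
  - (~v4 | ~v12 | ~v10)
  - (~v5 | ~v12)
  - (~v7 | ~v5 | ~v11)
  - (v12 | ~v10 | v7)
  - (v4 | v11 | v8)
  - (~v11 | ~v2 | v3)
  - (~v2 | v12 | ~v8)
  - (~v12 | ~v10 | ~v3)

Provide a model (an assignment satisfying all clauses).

v1=False, v2=False, v3=False, v4=False, v5=False, v6=False, v7=True, v8=False, v9=True, v10=True, v11=True, v12=True

v2 occurs only negated in the remaining clauses — set v2 = False.
v6 occurs only negated in the remaining clauses — set v6 = False.
Branch on v1: take v1 = False.
  then v10 is forced to True.
Try v3 = False.
  then v11 is forced to True.
  then v8 is forced to False.
The remaining clauses are satisfied by v4 = False, v5 = False, v7 = True, v9 = True, v12 = True.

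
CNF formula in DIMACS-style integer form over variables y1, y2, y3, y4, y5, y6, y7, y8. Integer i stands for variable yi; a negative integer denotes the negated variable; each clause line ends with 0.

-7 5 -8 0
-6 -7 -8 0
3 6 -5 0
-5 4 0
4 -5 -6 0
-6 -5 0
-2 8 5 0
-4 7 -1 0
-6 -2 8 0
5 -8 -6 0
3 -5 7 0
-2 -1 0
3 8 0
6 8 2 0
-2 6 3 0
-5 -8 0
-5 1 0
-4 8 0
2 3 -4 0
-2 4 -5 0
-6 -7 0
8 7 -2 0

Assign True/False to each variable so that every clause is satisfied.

y1 = False, y2 = False, y3 = True, y4 = False, y5 = False, y6 = False, y7 = False, y8 = True

Check each clause:
  1. (¬y7 ∨ ¬y8 ∨ y5) — ¬y7 is true.
  2. (¬y6 ∨ ¬y8 ∨ ¬y7) — ¬y7 is true.
  3. (¬y5 ∨ y6 ∨ y3) — y3 is true.
  4. (¬y5 ∨ y4) — ¬y5 is true.
  5. (¬y6 ∨ ¬y5 ∨ y4) — ¬y6 is true.
  6. (¬y6 ∨ ¬y5) — ¬y6 is true.
  7. (¬y2 ∨ y5 ∨ y8) — y8 is true.
  8. (y7 ∨ ¬y4 ∨ ¬y1) — ¬y4 is true.
  9. (¬y6 ∨ y8 ∨ ¬y2) — y8 is true.
  10. (¬y6 ∨ y5 ∨ ¬y8) — ¬y6 is true.
  11. (¬y5 ∨ y7 ∨ y3) — y3 is true.
  12. (¬y1 ∨ ¬y2) — ¬y2 is true.
  13. (y8 ∨ y3) — y8 is true.
  14. (y8 ∨ y2 ∨ y6) — y8 is true.
  15. (y3 ∨ ¬y2 ∨ y6) — y3 is true.
  16. (¬y8 ∨ ¬y5) — ¬y5 is true.
  17. (y1 ∨ ¬y5) — ¬y5 is true.
  18. (y8 ∨ ¬y4) — y8 is true.
  19. (¬y4 ∨ y3 ∨ y2) — y3 is true.
  20. (¬y5 ∨ y4 ∨ ¬y2) — ¬y5 is true.
  21. (¬y6 ∨ ¬y7) — ¬y7 is true.
  22. (¬y2 ∨ y8 ∨ y7) — y8 is true.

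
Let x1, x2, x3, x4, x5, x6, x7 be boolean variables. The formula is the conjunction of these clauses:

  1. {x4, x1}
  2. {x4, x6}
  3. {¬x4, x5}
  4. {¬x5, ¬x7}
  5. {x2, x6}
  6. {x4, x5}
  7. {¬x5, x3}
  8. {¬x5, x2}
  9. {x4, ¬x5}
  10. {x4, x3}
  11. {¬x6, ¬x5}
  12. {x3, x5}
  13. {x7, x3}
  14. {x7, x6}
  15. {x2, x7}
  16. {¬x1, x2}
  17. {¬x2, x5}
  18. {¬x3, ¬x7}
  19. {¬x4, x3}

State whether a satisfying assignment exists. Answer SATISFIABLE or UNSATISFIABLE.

x5 = True:
  propagation gives x7=False, x3=True, x2=True, x4=True; an empty clause results — contradiction.
x5 = False:
  propagation gives x4=False; an empty clause results — contradiction.
Every branch closes, so no satisfying assignment exists.

UNSATISFIABLE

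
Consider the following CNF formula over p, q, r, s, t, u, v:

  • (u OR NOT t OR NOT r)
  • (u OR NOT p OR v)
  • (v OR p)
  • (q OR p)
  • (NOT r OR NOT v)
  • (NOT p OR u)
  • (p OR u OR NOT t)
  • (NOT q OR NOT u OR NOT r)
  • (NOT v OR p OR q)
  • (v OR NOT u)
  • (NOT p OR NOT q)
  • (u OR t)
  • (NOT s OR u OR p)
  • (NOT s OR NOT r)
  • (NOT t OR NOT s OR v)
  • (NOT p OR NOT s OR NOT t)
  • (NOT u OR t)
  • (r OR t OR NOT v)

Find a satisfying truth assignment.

p=True  q=False  r=False  s=False  t=True  u=True  v=True

Check each clause:
  1. (u OR NOT t OR NOT r) — NOT r is true.
  2. (u OR v OR NOT p) — u is true.
  3. (p OR v) — p is true.
  4. (q OR p) — p is true.
  5. (NOT r OR NOT v) — NOT r is true.
  6. (u OR NOT p) — u is true.
  7. (p OR u OR NOT t) — p is true.
  8. (NOT u OR NOT r OR NOT q) — NOT r is true.
  9. (q OR NOT v OR p) — p is true.
  10. (v OR NOT u) — v is true.
  11. (NOT q OR NOT p) — NOT q is true.
  12. (t OR u) — t is true.
  13. (u OR p OR NOT s) — p is true.
  14. (NOT s OR NOT r) — NOT s is true.
  15. (NOT s OR v OR NOT t) — NOT s is true.
  16. (NOT s OR NOT t OR NOT p) — NOT s is true.
  17. (t OR NOT u) — t is true.
  18. (r OR t OR NOT v) — t is true.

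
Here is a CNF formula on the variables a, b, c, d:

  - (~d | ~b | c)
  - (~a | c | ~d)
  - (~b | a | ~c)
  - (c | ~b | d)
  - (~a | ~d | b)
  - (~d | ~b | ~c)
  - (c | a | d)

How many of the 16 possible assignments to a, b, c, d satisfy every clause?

6

Satisfying assignments:
  a=0 b=0 c=0 d=1
  a=0 b=0 c=1 d=0
  a=0 b=0 c=1 d=1
  a=1 b=0 c=0 d=0
  a=1 b=0 c=1 d=0
  a=1 b=1 c=1 d=0
That's 6 in total.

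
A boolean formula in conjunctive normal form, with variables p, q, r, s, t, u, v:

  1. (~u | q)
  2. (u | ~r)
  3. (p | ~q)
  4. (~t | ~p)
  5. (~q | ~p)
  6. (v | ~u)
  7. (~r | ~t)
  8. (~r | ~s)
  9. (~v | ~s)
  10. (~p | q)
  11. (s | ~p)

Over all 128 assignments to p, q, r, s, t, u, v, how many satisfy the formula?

The models are:
  p=0 q=0 r=0 s=0 t=0 u=0 v=0
  p=0 q=0 r=0 s=0 t=0 u=0 v=1
  p=0 q=0 r=0 s=0 t=1 u=0 v=0
  p=0 q=0 r=0 s=0 t=1 u=0 v=1
  p=0 q=0 r=0 s=1 t=0 u=0 v=0
  p=0 q=0 r=0 s=1 t=1 u=0 v=0
Count: 6.

6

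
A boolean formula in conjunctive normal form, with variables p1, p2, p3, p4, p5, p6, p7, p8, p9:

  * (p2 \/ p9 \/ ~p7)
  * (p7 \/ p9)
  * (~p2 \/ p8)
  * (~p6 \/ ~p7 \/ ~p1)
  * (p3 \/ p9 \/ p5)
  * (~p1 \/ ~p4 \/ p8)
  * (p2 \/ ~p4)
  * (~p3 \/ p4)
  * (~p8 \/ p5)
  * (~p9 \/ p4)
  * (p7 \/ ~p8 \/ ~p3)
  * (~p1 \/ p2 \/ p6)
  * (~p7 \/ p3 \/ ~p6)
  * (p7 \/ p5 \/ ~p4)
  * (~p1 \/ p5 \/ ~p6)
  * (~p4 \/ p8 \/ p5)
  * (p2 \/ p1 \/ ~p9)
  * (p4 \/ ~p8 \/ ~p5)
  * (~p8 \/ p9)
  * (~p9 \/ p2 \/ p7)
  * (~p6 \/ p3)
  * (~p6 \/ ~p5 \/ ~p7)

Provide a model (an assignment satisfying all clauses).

Try p1 = True.
Set p2 = True and propagate.
  then p8 is forced to True.
  then p5 is forced to True.
  then p4 is forced to True.
  then p9 is forced to True.
Set p3 = False and propagate.
  then p6 is forced to False.
p7 is now unconstrained; take p7 = False.

p1=T, p2=T, p3=F, p4=T, p5=T, p6=F, p7=F, p8=T, p9=T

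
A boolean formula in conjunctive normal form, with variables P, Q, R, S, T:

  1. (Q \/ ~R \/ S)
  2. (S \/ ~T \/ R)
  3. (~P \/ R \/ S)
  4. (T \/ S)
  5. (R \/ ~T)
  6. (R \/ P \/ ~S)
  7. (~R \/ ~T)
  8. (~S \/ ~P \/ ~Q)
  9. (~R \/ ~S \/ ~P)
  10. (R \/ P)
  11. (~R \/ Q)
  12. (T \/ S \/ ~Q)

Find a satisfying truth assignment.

P=0  Q=1  R=1  S=1  T=0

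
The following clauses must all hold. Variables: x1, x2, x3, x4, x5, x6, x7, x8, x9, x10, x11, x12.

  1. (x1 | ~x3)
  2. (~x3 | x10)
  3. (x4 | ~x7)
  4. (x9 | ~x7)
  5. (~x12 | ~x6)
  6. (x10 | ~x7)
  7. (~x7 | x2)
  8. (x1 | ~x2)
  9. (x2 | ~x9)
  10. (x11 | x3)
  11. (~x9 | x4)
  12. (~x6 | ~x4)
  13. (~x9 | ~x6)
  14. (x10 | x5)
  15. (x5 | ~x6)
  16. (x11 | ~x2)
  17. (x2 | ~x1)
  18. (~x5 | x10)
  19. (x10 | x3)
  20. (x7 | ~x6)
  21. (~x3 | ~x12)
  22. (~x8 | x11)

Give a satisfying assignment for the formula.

x1=F, x2=F, x3=F, x4=F, x5=F, x6=F, x7=F, x8=F, x9=F, x10=T, x11=T, x12=F

Check each clause:
  1. (x1 | ~x3) — ~x3 is true.
  2. (x10 | ~x3) — x10 is true.
  3. (~x7 | x4) — ~x7 is true.
  4. (x9 | ~x7) — ~x7 is true.
  5. (~x12 | ~x6) — ~x6 is true.
  6. (x10 | ~x7) — ~x7 is true.
  7. (~x7 | x2) — ~x7 is true.
  8. (~x2 | x1) — ~x2 is true.
  9. (~x9 | x2) — ~x9 is true.
  10. (x11 | x3) — x11 is true.
  11. (~x9 | x4) — ~x9 is true.
  12. (~x6 | ~x4) — ~x6 is true.
  13. (~x9 | ~x6) — ~x6 is true.
  14. (x5 | x10) — x10 is true.
  15. (x5 | ~x6) — ~x6 is true.
  16. (~x2 | x11) — x11 is true.
  17. (x2 | ~x1) — ~x1 is true.
  18. (x10 | ~x5) — x10 is true.
  19. (x3 | x10) — x10 is true.
  20. (~x6 | x7) — ~x6 is true.
  21. (~x3 | ~x12) — ~x12 is true.
  22. (x11 | ~x8) — ~x8 is true.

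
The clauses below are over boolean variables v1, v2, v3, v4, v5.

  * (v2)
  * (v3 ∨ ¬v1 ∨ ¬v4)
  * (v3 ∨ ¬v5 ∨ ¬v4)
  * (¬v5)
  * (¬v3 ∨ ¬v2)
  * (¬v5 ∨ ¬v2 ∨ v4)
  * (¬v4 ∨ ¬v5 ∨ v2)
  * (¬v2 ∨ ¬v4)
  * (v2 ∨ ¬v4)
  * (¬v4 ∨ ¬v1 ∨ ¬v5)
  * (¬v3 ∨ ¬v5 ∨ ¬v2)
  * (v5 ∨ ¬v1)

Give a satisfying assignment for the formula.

v1 = F, v2 = T, v3 = F, v4 = F, v5 = F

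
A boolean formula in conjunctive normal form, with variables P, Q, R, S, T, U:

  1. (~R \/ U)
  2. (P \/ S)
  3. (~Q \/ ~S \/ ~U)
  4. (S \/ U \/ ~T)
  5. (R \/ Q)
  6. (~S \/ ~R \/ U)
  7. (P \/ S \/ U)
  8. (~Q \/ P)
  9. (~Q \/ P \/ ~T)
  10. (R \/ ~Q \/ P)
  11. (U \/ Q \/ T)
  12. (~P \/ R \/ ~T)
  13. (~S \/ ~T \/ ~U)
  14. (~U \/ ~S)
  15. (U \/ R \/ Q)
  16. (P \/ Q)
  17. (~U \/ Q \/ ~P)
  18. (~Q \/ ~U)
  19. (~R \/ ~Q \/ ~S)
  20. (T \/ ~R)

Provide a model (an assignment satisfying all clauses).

Try P = True.
The remaining clauses are satisfied by Q = True, R = False, S = False, T = False, U = False.
Every clause has at least one true literal under this assignment.

P=True, Q=True, R=False, S=False, T=False, U=False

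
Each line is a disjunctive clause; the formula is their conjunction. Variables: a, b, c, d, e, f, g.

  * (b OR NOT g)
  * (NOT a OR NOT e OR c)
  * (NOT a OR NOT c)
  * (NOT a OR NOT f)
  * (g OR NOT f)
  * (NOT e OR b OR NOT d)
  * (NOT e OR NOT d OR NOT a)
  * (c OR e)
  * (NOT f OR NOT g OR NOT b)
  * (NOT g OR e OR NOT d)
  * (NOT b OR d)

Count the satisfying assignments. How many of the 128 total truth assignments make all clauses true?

9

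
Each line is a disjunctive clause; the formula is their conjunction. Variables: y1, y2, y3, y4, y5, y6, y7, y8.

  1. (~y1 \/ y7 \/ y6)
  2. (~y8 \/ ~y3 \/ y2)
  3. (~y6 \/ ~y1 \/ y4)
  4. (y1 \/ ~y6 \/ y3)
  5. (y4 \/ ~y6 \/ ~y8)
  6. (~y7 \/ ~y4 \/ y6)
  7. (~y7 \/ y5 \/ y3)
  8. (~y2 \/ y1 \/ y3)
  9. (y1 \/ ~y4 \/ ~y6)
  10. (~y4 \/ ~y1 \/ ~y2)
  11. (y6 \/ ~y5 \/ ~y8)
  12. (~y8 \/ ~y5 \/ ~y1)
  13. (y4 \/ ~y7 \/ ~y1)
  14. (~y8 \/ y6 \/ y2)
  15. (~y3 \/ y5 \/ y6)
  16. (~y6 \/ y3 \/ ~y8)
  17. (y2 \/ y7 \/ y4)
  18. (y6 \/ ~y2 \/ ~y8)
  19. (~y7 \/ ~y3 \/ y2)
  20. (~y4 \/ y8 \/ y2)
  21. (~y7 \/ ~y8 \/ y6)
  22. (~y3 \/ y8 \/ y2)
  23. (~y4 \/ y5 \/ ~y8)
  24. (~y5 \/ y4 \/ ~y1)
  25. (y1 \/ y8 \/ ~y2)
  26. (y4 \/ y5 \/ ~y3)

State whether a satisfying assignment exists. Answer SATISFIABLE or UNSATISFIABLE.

SATISFIABLE

Branch on y1: take y1 = False.
Try y2 = False.
For the remaining variables, y3 = False, y4 = False, y5 = True, y6 = False, y7 = True, y8 = False works.
Every clause has at least one true literal under this assignment.
So y1=False, y2=False, y3=False, y4=False, y5=True, y6=False, y7=True, y8=False is a satisfying assignment.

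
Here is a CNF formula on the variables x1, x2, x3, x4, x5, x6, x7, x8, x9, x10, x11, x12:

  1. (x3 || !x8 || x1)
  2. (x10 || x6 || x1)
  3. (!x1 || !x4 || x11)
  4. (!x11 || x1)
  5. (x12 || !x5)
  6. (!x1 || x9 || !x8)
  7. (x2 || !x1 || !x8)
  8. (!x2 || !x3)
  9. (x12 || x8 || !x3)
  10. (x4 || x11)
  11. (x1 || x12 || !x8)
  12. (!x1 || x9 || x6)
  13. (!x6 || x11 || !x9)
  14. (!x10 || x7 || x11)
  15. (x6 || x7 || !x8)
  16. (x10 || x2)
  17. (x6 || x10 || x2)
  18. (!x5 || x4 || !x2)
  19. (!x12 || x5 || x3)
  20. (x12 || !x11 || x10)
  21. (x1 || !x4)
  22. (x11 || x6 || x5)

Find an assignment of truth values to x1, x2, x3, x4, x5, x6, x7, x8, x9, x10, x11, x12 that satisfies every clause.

Try x1 = True.
Branch on x2: take x2 = False.
  then x8 is forced to False.
  then x10 is forced to True.
The remaining clauses are satisfied by x3 = False, x4 = False, x5 = False, x6 = True, x7 = False, x9 = True, x11 = True, x12 = False.

x1=1, x2=0, x3=0, x4=0, x5=0, x6=1, x7=0, x8=0, x9=1, x10=1, x11=1, x12=0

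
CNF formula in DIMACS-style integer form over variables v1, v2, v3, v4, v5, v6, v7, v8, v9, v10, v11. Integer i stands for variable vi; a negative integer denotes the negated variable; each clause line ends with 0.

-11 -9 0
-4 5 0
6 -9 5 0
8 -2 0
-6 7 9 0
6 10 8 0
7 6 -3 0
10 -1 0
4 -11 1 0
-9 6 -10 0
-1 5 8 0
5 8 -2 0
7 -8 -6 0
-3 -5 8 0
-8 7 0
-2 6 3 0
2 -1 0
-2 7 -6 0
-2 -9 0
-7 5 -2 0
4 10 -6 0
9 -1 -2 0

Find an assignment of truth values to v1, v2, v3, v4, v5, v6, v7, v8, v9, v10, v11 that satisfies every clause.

v1=False, v2=False, v3=False, v4=True, v5=True, v6=False, v7=False, v8=False, v9=False, v10=True, v11=False

v11 occurs only negated in the remaining clauses — set v11 = False.
Try v1 = False.
Try v2 = False.
Branch on v3: take v3 = False.
For the remaining variables, v4 = True, v5 = True, v6 = False, v7 = False, v8 = False, v9 = False, v10 = True works.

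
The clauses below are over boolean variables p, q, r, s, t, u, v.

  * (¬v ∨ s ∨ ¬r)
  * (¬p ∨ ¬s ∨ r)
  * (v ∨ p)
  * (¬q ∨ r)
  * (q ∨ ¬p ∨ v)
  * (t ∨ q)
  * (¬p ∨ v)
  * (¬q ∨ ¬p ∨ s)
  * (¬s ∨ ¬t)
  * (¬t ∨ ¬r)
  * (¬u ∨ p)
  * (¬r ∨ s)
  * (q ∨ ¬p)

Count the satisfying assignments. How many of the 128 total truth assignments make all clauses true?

4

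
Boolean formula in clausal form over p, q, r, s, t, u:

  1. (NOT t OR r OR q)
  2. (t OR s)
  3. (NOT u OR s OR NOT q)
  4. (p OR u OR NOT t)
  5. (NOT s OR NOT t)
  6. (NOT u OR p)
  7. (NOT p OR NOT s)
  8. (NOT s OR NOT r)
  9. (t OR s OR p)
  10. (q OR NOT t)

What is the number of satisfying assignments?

4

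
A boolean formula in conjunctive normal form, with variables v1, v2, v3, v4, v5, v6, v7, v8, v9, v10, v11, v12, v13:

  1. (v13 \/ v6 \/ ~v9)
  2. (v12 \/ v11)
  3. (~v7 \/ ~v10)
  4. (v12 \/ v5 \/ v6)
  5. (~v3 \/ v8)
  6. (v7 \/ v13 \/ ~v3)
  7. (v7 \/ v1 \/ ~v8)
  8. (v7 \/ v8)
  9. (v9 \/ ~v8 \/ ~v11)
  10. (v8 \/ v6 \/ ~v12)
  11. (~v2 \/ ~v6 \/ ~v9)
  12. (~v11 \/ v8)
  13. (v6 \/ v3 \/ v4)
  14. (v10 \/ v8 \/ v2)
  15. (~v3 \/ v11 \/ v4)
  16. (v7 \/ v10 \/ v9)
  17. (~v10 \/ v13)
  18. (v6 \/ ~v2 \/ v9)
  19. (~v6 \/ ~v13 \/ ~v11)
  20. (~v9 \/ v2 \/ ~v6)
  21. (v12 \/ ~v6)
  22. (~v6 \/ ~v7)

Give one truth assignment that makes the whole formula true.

v1=T, v2=T, v3=T, v4=T, v5=T, v6=F, v7=T, v8=T, v9=T, v10=F, v11=T, v12=F, v13=T

Check each clause:
  1. (v13 \/ v6 \/ ~v9) — v13 is true.
  2. (v11 \/ v12) — v11 is true.
  3. (~v7 \/ ~v10) — ~v10 is true.
  4. (v5 \/ v12 \/ v6) — v5 is true.
  5. (~v3 \/ v8) — v8 is true.
  6. (v7 \/ ~v3 \/ v13) — v13 is true.
  7. (~v8 \/ v1 \/ v7) — v1 is true.
  8. (v7 \/ v8) — v8 is true.
  9. (~v8 \/ ~v11 \/ v9) — v9 is true.
  10. (~v12 \/ v8 \/ v6) — v8 is true.
  11. (~v9 \/ ~v2 \/ ~v6) — ~v6 is true.
  12. (~v11 \/ v8) — v8 is true.
  13. (v6 \/ v4 \/ v3) — v3 is true.
  14. (v10 \/ v2 \/ v8) — v8 is true.
  15. (~v3 \/ v11 \/ v4) — v11 is true.
  16. (v9 \/ v7 \/ v10) — v9 is true.
  17. (v13 \/ ~v10) — v13 is true.
  18. (~v2 \/ v9 \/ v6) — v9 is true.
  19. (~v11 \/ ~v6 \/ ~v13) — ~v6 is true.
  20. (~v9 \/ ~v6 \/ v2) — v2 is true.
  21. (v12 \/ ~v6) — ~v6 is true.
  22. (~v6 \/ ~v7) — ~v6 is true.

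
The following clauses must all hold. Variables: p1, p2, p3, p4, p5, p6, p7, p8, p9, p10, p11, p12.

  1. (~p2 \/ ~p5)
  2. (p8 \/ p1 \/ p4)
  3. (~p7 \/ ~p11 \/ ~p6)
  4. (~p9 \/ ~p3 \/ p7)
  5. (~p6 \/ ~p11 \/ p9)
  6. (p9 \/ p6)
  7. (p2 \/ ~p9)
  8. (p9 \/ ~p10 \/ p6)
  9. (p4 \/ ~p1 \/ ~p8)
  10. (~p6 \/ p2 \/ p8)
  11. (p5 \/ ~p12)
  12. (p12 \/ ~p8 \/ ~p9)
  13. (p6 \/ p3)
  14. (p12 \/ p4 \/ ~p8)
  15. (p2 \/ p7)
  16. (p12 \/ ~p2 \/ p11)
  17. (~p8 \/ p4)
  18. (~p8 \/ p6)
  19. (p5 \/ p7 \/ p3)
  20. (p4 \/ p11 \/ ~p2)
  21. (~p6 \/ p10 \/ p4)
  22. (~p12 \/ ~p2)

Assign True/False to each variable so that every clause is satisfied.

p1=1, p2=0, p3=0, p4=1, p5=0, p6=1, p7=1, p8=1, p9=0, p10=0, p11=0, p12=0

Check each clause:
  1. (~p5 \/ ~p2) — ~p5 is true.
  2. (p4 \/ p8 \/ p1) — p8 is true.
  3. (~p11 \/ ~p6 \/ ~p7) — ~p11 is true.
  4. (~p3 \/ ~p9 \/ p7) — ~p9 is true.
  5. (p9 \/ ~p11 \/ ~p6) — ~p11 is true.
  6. (p6 \/ p9) — p6 is true.
  7. (p2 \/ ~p9) — ~p9 is true.
  8. (p6 \/ ~p10 \/ p9) — p6 is true.
  9. (~p8 \/ ~p1 \/ p4) — p4 is true.
  10. (~p6 \/ p2 \/ p8) — p8 is true.
  11. (~p12 \/ p5) — ~p12 is true.
  12. (~p9 \/ ~p8 \/ p12) — ~p9 is true.
  13. (p3 \/ p6) — p6 is true.
  14. (~p8 \/ p4 \/ p12) — p4 is true.
  15. (p7 \/ p2) — p7 is true.
  16. (~p2 \/ p12 \/ p11) — ~p2 is true.
  17. (~p8 \/ p4) — p4 is true.
  18. (~p8 \/ p6) — p6 is true.
  19. (p7 \/ p5 \/ p3) — p7 is true.
  20. (p11 \/ p4 \/ ~p2) — p4 is true.
  21. (p4 \/ ~p6 \/ p10) — p4 is true.
  22. (~p2 \/ ~p12) — ~p12 is true.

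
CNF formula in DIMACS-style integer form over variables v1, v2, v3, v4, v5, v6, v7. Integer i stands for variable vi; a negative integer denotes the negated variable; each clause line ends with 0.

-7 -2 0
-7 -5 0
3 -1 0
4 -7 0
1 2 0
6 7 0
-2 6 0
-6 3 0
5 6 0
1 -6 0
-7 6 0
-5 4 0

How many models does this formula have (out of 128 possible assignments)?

The models are:
  v1=T v2=F v3=T v4=F v5=F v6=T v7=F
  v1=T v2=F v3=T v4=T v5=F v6=T v7=F
  v1=T v2=F v3=T v4=T v5=F v6=T v7=T
  v1=T v2=F v3=T v4=T v5=T v6=T v7=F
  v1=T v2=T v3=T v4=F v5=F v6=T v7=F
  v1=T v2=T v3=T v4=T v5=F v6=T v7=F
  v1=T v2=T v3=T v4=T v5=T v6=T v7=F
Count: 7.

7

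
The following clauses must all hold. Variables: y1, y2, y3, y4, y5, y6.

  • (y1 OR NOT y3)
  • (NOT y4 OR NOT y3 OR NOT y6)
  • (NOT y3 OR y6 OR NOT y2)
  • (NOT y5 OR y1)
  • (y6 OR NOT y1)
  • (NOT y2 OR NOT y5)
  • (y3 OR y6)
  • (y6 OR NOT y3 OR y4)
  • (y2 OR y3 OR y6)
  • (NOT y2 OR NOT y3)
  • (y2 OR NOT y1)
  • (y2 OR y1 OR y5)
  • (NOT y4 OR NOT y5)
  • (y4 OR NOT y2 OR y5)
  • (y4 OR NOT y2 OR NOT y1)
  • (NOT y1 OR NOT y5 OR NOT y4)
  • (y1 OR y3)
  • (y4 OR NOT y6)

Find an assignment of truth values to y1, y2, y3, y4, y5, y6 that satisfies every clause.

y1 = T, y2 = T, y3 = F, y4 = T, y5 = F, y6 = T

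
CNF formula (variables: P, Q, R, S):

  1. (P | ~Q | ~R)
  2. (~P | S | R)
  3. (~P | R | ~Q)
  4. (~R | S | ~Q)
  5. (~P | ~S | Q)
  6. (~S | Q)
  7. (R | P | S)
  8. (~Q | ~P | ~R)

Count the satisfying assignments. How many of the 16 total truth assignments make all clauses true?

Satisfying assignments:
  P=F Q=F R=T S=F
  P=F Q=T R=F S=T
  P=T Q=F R=T S=F
That's 3 in total.

3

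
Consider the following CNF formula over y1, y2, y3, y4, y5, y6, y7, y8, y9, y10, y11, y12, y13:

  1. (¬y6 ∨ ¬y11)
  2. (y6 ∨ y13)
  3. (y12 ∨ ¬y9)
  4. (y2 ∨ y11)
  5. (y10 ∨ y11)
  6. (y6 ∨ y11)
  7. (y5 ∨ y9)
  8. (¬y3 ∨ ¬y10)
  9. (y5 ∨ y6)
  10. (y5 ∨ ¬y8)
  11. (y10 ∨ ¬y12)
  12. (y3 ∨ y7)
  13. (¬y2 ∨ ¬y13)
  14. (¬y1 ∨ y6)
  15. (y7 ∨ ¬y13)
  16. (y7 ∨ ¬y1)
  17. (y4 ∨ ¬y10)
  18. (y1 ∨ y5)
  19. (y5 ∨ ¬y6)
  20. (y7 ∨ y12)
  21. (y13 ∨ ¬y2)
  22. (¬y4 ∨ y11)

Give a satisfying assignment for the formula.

y1=0  y2=0  y3=0  y4=1  y5=1  y6=0  y7=1  y8=1  y9=0  y10=1  y11=1  y12=0  y13=1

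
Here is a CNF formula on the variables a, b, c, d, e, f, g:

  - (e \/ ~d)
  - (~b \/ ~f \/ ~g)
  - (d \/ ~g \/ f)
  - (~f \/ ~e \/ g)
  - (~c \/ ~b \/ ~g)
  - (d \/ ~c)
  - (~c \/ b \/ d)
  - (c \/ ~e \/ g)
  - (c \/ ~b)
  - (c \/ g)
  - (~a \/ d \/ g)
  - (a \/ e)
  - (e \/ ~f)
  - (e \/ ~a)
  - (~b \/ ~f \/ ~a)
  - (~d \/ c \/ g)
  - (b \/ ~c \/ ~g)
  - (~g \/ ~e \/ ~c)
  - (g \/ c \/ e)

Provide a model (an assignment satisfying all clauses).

Set a = False and propagate.
  then e is forced to True.
Branch on b: take b = True.
  then c is forced to True.
  then g is forced to False.
  then f is forced to False.
  then d is forced to True.
Every clause has at least one true literal under this assignment.
Check each clause:
  1. (~d \/ e) — e is true.
  2. (~g \/ ~b \/ ~f) — ~g is true.
  3. (d \/ f \/ ~g) — ~g is true.
  4. (g \/ ~e \/ ~f) — ~f is true.
  5. (~b \/ ~c \/ ~g) — ~g is true.
  6. (~c \/ d) — d is true.
  7. (b \/ ~c \/ d) — b is true.
  8. (g \/ ~e \/ c) — c is true.
  9. (~b \/ c) — c is true.
  10. (g \/ c) — c is true.
  11. (~a \/ g \/ d) — d is true.
  12. (e \/ a) — e is true.
  13. (e \/ ~f) — ~f is true.
  14. (~a \/ e) — e is true.
  15. (~b \/ ~a \/ ~f) — ~f is true.
  16. (~d \/ c \/ g) — c is true.
  17. (~g \/ b \/ ~c) — ~g is true.
  18. (~e \/ ~g \/ ~c) — ~g is true.
  19. (c \/ e \/ g) — c is true.

a=False, b=True, c=True, d=True, e=True, f=False, g=False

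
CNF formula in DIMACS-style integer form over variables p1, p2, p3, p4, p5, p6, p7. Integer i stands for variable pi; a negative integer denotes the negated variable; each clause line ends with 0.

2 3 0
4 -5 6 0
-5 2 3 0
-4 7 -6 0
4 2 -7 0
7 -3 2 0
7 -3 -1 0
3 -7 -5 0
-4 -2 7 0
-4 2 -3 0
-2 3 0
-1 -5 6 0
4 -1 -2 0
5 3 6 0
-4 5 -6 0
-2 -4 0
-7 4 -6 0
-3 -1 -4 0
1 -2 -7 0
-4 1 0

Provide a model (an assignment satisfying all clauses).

p1=F, p2=T, p3=T, p4=F, p5=F, p6=T, p7=F

Set p1 = False and propagate.
  then p4 is forced to False.
Set p2 = True and propagate.
  then p3 is forced to True.
  then p7 is forced to False.
Set p5 = False and propagate.
p6 is now unconstrained; take p6 = True.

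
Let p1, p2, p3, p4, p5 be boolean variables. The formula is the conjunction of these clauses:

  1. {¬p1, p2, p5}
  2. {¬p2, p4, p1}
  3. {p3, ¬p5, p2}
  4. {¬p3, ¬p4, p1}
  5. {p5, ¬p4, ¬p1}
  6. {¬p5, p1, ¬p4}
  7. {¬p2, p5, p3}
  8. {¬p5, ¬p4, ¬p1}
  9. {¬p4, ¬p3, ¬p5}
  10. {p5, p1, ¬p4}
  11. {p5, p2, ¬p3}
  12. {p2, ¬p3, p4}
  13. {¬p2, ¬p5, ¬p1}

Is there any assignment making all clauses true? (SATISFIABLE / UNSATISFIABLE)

SATISFIABLE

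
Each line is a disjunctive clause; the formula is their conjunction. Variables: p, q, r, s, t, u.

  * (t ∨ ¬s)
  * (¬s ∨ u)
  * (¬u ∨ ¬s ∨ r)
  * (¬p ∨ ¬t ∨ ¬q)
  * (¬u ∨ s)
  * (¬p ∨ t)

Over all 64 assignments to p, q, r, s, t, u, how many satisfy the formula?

13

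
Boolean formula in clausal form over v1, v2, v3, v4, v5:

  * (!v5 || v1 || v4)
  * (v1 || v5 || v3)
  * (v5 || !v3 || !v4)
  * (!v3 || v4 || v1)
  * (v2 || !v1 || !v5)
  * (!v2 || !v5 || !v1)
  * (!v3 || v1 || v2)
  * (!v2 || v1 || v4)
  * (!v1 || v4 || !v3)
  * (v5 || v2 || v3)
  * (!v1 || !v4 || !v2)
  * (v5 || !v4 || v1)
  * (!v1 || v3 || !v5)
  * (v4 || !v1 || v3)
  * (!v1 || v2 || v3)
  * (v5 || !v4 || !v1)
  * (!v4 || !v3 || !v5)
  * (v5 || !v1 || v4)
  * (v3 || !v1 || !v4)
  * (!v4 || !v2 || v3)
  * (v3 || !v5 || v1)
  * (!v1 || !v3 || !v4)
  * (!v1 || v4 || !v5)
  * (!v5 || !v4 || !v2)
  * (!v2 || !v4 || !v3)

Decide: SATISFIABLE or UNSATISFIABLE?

UNSATISFIABLE

v1 = True:
  v4 = True:
    propagation gives v2=False, v5=False; an empty clause results — contradiction.
  v4 = False:
    propagation gives v3=False; an empty clause results — contradiction.
v1 = False:
  v3 = True:
    propagation gives v4=True, v5=True; an empty clause results — contradiction.
  v3 = False:
    propagation gives v5=True; an empty clause results — contradiction.
Every branch closes, so no satisfying assignment exists.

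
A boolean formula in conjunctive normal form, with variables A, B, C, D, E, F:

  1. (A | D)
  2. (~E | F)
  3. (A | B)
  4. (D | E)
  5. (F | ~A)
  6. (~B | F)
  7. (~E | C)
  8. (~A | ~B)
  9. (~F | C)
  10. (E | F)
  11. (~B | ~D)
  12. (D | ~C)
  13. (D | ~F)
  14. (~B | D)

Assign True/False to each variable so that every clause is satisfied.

Try A = True.
  then F is forced to True.
  then B is forced to False.
  then C is forced to True.
  then D is forced to True.
E is now unconstrained; take E = True.

A=T, B=F, C=T, D=T, E=T, F=T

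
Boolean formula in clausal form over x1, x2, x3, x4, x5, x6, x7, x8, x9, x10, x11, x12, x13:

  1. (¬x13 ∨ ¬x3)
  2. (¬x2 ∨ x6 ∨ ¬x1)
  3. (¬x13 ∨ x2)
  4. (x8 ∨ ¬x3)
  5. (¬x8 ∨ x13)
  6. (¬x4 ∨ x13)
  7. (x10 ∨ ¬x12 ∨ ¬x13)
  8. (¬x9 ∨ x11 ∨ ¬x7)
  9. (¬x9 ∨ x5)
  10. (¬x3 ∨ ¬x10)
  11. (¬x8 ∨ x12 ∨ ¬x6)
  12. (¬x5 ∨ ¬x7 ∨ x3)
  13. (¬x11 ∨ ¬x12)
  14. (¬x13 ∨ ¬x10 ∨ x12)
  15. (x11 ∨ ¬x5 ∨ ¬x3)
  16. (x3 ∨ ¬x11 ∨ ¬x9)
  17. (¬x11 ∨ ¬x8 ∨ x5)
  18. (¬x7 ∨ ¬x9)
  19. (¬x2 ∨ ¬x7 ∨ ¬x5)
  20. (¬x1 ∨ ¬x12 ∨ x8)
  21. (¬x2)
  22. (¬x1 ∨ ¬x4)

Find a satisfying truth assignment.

(¬x2) is a unit clause, so x2 = False.
(¬x13) is a unit clause, so x13 = False.
Unit propagation: (¬x8) forces x8 = False.
Unit propagation: (¬x3) forces x3 = False.
Unit propagation: (¬x4) forces x4 = False.
Pure literal: x1 appears only negated; assign x1 = False.
Pure literal: x7 appears only negated; assign x7 = False.
Branch on x5: take x5 = True.
Set x9 = True and propagate.
  then x11 is forced to False.
x6, x10, x12 are now unconstrained; take x6 = True, x10 = False, x12 = True.
Check each clause:
  1. (¬x13 ∨ ¬x3) — ¬x13 is true.
  2. (x6 ∨ ¬x1 ∨ ¬x2) — ¬x2 is true.
  3. (¬x13 ∨ x2) — ¬x13 is true.
  4. (¬x3 ∨ x8) — ¬x3 is true.
  5. (x13 ∨ ¬x8) — ¬x8 is true.
  6. (¬x4 ∨ x13) — ¬x4 is true.
  7. (x10 ∨ ¬x13 ∨ ¬x12) — ¬x13 is true.
  8. (¬x7 ∨ ¬x9 ∨ x11) — ¬x7 is true.
  9. (¬x9 ∨ x5) — x5 is true.
  10. (¬x3 ∨ ¬x10) — ¬x3 is true.
  11. (x12 ∨ ¬x8 ∨ ¬x6) — ¬x8 is true.
  12. (¬x7 ∨ ¬x5 ∨ x3) — ¬x7 is true.
  13. (¬x12 ∨ ¬x11) — ¬x11 is true.
  14. (¬x10 ∨ x12 ∨ ¬x13) — ¬x13 is true.
  15. (¬x5 ∨ x11 ∨ ¬x3) — ¬x3 is true.
  16. (x3 ∨ ¬x11 ∨ ¬x9) — ¬x11 is true.
  17. (x5 ∨ ¬x8 ∨ ¬x11) — ¬x8 is true.
  18. (¬x7 ∨ ¬x9) — ¬x7 is true.
  19. (¬x7 ∨ ¬x2 ∨ ¬x5) — ¬x7 is true.
  20. (¬x1 ∨ x8 ∨ ¬x12) — ¬x1 is true.
  21. (¬x2) — ¬x2 is true.
  22. (¬x1 ∨ ¬x4) — ¬x4 is true.

x1=F, x2=F, x3=F, x4=F, x5=T, x6=T, x7=F, x8=F, x9=T, x10=F, x11=F, x12=T, x13=F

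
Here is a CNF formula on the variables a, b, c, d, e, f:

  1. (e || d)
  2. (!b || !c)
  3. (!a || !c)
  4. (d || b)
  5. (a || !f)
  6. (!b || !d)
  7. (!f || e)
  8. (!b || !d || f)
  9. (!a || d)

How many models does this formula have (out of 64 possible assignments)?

8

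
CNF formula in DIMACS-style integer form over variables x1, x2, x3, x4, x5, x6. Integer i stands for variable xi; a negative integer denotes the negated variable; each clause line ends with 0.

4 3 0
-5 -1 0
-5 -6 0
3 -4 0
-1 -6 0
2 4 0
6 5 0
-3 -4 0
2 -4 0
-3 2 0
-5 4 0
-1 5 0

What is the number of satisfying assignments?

Satisfying assignments:
  x1=F x2=T x3=T x4=F x5=F x6=T
That's 1 in total.

1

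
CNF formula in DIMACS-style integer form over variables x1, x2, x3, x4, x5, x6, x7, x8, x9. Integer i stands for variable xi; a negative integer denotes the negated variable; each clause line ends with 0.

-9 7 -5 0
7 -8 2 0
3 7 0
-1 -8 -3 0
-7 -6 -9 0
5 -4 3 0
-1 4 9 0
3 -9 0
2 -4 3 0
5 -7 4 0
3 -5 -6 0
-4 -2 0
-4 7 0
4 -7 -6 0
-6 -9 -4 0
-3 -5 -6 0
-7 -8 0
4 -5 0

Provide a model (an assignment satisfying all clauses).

x1=0, x2=1, x3=1, x4=0, x5=0, x6=0, x7=0, x8=0, x9=1

Pure literal: x1 appears only negated; assign x1 = False.
x6 occurs only negated in the remaining clauses — set x6 = False.
Try x2 = True.
  then x4 is forced to False.
  then x5 is forced to False.
  then x7 is forced to False.
  then x3 is forced to True.
x8, x9 are now unconstrained; take x8 = False, x9 = True.
Every clause has at least one true literal under this assignment.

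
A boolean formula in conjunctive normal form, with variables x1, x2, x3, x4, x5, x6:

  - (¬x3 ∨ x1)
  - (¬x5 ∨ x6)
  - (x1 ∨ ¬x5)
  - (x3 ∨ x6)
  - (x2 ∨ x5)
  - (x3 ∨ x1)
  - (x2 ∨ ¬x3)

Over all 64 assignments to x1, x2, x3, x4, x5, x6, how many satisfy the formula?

12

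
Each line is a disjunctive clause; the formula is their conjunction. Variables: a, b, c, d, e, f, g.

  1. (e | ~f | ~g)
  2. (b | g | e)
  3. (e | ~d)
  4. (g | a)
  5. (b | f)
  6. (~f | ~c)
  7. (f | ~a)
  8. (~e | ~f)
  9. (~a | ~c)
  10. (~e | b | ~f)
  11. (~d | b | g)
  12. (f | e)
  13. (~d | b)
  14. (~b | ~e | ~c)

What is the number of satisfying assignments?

3

The models are:
  a=F b=T c=F d=F e=T f=F g=T
  a=F b=T c=F d=T e=T f=F g=T
  a=T b=T c=F d=F e=F f=T g=F
Count: 3.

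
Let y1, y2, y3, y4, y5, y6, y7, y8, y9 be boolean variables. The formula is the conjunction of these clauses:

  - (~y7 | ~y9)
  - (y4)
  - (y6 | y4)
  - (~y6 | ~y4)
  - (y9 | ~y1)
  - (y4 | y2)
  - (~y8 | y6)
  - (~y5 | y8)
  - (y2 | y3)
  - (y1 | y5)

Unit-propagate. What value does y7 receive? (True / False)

(y4) stands alone — y4 = True.
(~y6 | ~y4): since y4 = True, the clause reduces to (~y6). y6 = False.
(~y8 | y6): since y6 = False, the clause reduces to (~y8). y8 = False.
(~y5 | y8) with y8 = False leaves only ~y5, so y5 = False.
From (y1 | y5) and y5 = False: y1 = True.
(~y1 | y9): since y1 = True, the clause reduces to (y9). y9 = True.
From (~y7 | ~y9) and y9 = True: y7 = False.

False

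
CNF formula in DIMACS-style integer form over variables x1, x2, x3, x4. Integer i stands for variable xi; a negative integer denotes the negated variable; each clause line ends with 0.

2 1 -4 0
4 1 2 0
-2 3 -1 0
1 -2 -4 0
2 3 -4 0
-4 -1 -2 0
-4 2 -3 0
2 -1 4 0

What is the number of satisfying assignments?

3

The models are:
  x1=0 x2=1 x3=0 x4=0
  x1=0 x2=1 x3=1 x4=0
  x1=1 x2=1 x3=1 x4=0
Count: 3.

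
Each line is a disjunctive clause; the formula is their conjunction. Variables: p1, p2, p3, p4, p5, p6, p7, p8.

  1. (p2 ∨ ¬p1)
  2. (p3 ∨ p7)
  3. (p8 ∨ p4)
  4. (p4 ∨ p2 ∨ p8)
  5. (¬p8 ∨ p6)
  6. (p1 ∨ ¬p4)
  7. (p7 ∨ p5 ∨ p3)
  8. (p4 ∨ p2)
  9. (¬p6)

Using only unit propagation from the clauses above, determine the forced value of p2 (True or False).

True

(¬p6) stands alone — p6 = False.
In (¬p8 ∨ p6), p6 is now false; ¬p8 must hold, so p8 = False.
(p4 ∨ p8) with p8 = False leaves only p4, so p4 = True.
(p1 ∨ ¬p4): since p4 = True, the clause reduces to (p1). p1 = True.
(¬p1 ∨ p2): since p1 = True, the clause reduces to (p2). p2 = True.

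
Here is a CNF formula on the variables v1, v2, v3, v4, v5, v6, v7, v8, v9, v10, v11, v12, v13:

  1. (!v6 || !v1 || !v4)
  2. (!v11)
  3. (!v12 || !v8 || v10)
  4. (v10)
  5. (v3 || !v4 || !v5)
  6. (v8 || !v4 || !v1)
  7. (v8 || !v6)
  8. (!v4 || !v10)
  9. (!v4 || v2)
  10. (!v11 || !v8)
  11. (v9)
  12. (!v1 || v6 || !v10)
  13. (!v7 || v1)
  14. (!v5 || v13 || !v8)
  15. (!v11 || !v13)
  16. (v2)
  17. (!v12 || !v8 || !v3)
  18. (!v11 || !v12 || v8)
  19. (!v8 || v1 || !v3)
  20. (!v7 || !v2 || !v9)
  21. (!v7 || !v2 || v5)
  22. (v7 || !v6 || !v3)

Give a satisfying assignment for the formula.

v1=F, v2=T, v3=F, v4=F, v5=T, v6=F, v7=F, v8=T, v9=T, v10=T, v11=F, v12=F, v13=T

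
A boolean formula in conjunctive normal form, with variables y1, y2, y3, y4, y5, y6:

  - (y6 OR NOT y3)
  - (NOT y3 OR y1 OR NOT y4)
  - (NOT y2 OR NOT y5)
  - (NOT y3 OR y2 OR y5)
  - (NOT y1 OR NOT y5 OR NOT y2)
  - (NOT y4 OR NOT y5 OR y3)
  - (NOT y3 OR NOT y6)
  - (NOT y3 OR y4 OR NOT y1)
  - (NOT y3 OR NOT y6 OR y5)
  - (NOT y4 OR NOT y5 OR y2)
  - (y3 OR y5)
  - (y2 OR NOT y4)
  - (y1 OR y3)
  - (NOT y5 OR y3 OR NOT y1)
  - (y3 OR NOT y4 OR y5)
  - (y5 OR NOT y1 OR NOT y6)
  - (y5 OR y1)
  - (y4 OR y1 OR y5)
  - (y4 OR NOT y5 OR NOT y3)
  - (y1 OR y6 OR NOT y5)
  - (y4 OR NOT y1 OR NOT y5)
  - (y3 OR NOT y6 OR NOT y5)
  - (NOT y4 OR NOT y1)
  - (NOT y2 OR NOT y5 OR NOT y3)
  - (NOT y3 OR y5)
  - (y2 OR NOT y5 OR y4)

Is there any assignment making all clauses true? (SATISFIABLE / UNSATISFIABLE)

UNSATISFIABLE

y5 = True:
  propagation gives y2=False, y4=False; an empty clause results — contradiction.
y5 = False:
  propagation gives y3=True; an empty clause results — contradiction.
Every branch closes, so no satisfying assignment exists.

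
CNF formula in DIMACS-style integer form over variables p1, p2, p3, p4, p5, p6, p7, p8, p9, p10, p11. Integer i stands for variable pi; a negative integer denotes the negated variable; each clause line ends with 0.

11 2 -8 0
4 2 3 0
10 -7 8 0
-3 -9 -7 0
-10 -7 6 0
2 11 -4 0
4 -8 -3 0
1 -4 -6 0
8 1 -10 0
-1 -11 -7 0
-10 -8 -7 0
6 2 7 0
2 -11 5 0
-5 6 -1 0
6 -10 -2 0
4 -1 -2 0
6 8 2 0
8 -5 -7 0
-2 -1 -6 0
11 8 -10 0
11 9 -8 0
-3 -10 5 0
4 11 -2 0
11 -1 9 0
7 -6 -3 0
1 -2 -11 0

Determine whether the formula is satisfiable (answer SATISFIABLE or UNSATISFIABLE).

SATISFIABLE

Set p1 = True and propagate.
Branch on p2: take p2 = False.
Branch on p3: take p3 = False.
  then p4 is forced to True.
  then p11 is forced to True.
  then p7 is forced to False.
  then p6 is forced to True.
  then p5 is forced to True.
p8, p9, p10 are now unconstrained; take p8 = True, p9 = True, p10 = False.
So p1=True, p2=False, p3=False, p4=True, p5=True, p6=True, p7=False, p8=True, p9=True, p10=False, p11=True is a satisfying assignment.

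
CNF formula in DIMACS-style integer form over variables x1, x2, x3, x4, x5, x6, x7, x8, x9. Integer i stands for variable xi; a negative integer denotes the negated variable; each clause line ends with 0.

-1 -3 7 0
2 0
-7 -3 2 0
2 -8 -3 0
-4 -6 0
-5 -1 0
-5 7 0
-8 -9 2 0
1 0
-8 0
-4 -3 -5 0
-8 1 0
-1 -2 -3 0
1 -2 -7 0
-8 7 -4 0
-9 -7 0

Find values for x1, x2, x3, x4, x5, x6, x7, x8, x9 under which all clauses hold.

x1=1, x2=1, x3=0, x4=0, x5=0, x6=1, x7=0, x8=0, x9=1

The clause (x2) is unit: x2 must be True.
Unit propagation: (x1) forces x1 = True.
(!x5) is a unit clause, so x5 = False.
Unit propagation: (!x8) forces x8 = False.
The clause (!x3) is unit: x3 must be False.
Pure literal: x4 appears only negated; assign x4 = False.
Pure literal: x7 appears only negated; assign x7 = False.
x6, x9 are now unconstrained; take x6 = True, x9 = True.
Every clause has at least one true literal under this assignment.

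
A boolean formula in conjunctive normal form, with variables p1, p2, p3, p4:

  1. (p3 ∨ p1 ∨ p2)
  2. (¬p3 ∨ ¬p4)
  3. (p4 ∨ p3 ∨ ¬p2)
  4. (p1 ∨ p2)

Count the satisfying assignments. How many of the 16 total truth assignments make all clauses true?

7

Satisfying assignments:
  p1=F p2=T p3=F p4=T
  p1=F p2=T p3=T p4=F
  p1=T p2=F p3=F p4=F
  p1=T p2=F p3=F p4=T
  p1=T p2=F p3=T p4=F
  p1=T p2=T p3=F p4=T
  p1=T p2=T p3=T p4=F
That's 7 in total.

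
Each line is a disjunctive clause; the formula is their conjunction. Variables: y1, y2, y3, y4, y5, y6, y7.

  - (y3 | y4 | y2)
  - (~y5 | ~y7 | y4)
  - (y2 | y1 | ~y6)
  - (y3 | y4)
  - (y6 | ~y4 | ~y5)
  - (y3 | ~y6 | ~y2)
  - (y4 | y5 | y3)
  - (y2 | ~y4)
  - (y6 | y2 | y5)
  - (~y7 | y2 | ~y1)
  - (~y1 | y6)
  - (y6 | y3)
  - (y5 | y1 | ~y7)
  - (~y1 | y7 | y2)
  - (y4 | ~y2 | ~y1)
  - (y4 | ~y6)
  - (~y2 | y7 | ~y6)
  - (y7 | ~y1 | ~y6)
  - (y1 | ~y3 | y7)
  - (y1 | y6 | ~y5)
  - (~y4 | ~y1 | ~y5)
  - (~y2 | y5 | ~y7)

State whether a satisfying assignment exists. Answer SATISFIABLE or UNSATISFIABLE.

SATISFIABLE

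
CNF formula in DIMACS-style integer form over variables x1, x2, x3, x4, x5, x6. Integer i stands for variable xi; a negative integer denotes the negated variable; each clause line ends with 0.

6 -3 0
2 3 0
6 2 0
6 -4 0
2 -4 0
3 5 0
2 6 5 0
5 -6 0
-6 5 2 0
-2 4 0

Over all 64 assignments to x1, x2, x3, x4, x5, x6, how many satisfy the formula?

6

The models are:
  x1=0 x2=0 x3=1 x4=0 x5=1 x6=1
  x1=0 x2=1 x3=0 x4=1 x5=1 x6=1
  x1=0 x2=1 x3=1 x4=1 x5=1 x6=1
  x1=1 x2=0 x3=1 x4=0 x5=1 x6=1
  x1=1 x2=1 x3=0 x4=1 x5=1 x6=1
  x1=1 x2=1 x3=1 x4=1 x5=1 x6=1
That's 6 in total.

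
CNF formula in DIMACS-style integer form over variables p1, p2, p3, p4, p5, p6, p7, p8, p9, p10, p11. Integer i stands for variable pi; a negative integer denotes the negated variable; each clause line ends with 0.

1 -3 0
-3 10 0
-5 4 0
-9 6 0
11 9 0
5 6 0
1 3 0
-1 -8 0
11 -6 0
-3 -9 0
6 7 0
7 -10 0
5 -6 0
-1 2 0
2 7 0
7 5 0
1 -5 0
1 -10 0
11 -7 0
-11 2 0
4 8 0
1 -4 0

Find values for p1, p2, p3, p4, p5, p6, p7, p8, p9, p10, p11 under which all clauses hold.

p1=T  p2=T  p3=F  p4=T  p5=T  p6=T  p7=F  p8=F  p9=T  p10=F  p11=T

Check each clause:
  1. (¬p3 ∨ p1) — p1 is true.
  2. (p10 ∨ ¬p3) — ¬p3 is true.
  3. (p4 ∨ ¬p5) — p4 is true.
  4. (¬p9 ∨ p6) — p6 is true.
  5. (p9 ∨ p11) — p9 is true.
  6. (p5 ∨ p6) — p5 is true.
  7. (p3 ∨ p1) — p1 is true.
  8. (¬p8 ∨ ¬p1) — ¬p8 is true.
  9. (¬p6 ∨ p11) — p11 is true.
  10. (¬p9 ∨ ¬p3) — ¬p3 is true.
  11. (p6 ∨ p7) — p6 is true.
  12. (¬p10 ∨ p7) — ¬p10 is true.
  13. (p5 ∨ ¬p6) — p5 is true.
  14. (¬p1 ∨ p2) — p2 is true.
  15. (p2 ∨ p7) — p2 is true.
  16. (p5 ∨ p7) — p5 is true.
  17. (¬p5 ∨ p1) — p1 is true.
  18. (p1 ∨ ¬p10) — p1 is true.
  19. (¬p7 ∨ p11) — ¬p7 is true.
  20. (p2 ∨ ¬p11) — p2 is true.
  21. (p4 ∨ p8) — p4 is true.
  22. (p1 ∨ ¬p4) — p1 is true.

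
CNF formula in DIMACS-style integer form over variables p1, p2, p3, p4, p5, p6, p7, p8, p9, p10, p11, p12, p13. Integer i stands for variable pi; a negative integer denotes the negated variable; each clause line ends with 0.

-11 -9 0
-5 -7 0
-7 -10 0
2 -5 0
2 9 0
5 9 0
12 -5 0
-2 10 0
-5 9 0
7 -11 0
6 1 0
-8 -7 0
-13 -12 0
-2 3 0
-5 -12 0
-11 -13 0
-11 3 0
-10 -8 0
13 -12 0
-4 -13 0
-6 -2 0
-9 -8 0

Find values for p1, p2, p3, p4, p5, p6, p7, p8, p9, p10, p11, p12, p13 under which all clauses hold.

Pure literal: p1 appears only positively; assign p1 = True.
p8 occurs only negated in the remaining clauses — set p8 = False.
Try p2 = False.
  then p5 is forced to False.
  then p9 is forced to True.
  then p11 is forced to False.
Branch on p4: take p4 = True.
  then p13 is forced to False.
  then p12 is forced to False.
Branch on p7: take p7 = True.
  then p10 is forced to False.
p3, p6 are now unconstrained; take p3 = False, p6 = False.
Every clause has at least one true literal under this assignment.
Check each clause:
  1. {¬p9, ¬p11} — ¬p11 is true.
  2. {¬p7, ¬p5} — ¬p5 is true.
  3. {¬p7, ¬p10} — ¬p10 is true.
  4. {¬p5, p2} — ¬p5 is true.
  5. {p9, p2} — p9 is true.
  6. {p9, p5} — p9 is true.
  7. {¬p5, p12} — ¬p5 is true.
  8. {p10, ¬p2} — ¬p2 is true.
  9. {p9, ¬p5} — p9 is true.
  10. {p7, ¬p11} — ¬p11 is true.
  11. {p1, p6} — p1 is true.
  12. {¬p7, ¬p8} — ¬p8 is true.
  13. {¬p13, ¬p12} — ¬p13 is true.
  14. {p3, ¬p2} — ¬p2 is true.
  15. {¬p12, ¬p5} — ¬p5 is true.
  16. {¬p11, ¬p13} — ¬p13 is true.
  17. {p3, ¬p11} — ¬p11 is true.
  18. {¬p8, ¬p10} — ¬p8 is true.
  19. {¬p12, p13} — ¬p12 is true.
  20. {¬p13, ¬p4} — ¬p13 is true.
  21. {¬p6, ¬p2} — ¬p6 is true.
  22. {¬p9, ¬p8} — ¬p8 is true.

p1=True, p2=False, p3=False, p4=True, p5=False, p6=False, p7=True, p8=False, p9=True, p10=False, p11=False, p12=False, p13=False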